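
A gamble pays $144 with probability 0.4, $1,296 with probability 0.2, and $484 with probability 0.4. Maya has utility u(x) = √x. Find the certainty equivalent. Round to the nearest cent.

E[u] = 0.4·√144 + 0.2·√1296 + 0.4·√484 = 0.4·12 + 0.2·36 + 0.4·22 = 20.8
CE = (20.8)² = 432.64

$432.64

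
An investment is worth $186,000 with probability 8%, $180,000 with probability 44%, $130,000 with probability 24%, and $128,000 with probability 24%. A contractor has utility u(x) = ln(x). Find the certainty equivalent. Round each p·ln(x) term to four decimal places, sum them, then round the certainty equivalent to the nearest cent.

$153,798.72

E[u] = 0.08·ln(186000) + 0.44·ln(180000) + 0.24·ln(130000) + 0.24·ln(128000) = 0.9707 + 5.3243 + 2.8261 + 2.8223 = 11.9434
CE = e^11.9434 ≈ 153798.72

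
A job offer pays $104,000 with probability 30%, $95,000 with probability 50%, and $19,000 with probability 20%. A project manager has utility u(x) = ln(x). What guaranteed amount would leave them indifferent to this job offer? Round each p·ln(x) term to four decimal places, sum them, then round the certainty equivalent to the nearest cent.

E[u] = 0.3·ln(104000) + 0.5·ln(95000) + 0.2·ln(19000) = 3.4656 + 5.7308 + 1.9704 = 11.1668
CE = e^11.1668 ≈ 70742.37

$70,742.37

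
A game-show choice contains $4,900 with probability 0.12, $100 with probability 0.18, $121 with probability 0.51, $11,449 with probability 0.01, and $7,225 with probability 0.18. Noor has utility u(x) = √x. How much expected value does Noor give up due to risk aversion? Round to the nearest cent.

$1,047.15

E[u] = 0.12·√4900 + 0.18·√100 + 0.51·√121 + 0.01·√11449 + 0.18·√7225 = 0.12·70 + 0.18·10 + 0.51·11 + 0.01·107 + 0.18·85 = 32.18
CE = (32.18)² = 1035.5524
Risk premium = EV − CE = 2082.7 − 1035.5524 = 1047.1476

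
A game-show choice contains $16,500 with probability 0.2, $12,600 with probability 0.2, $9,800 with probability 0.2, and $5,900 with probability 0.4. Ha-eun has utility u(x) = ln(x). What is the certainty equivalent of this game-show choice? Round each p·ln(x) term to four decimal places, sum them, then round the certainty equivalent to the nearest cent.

E[u] = 0.2·ln(16500) + 0.2·ln(12600) + 0.2·ln(9800) + 0.4·ln(5900) = 1.9422 + 1.8883 + 1.8380 + 3.4731 = 9.1416
CE = e^9.1416 ≈ 9335.69

$9,335.69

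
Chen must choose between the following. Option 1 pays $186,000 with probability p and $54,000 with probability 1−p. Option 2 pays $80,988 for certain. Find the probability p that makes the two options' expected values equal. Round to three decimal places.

p·186000 + (1−p)·54000 = 80988
132000p + 54000 = 80988
p = (80988 − 54000) / 132000

p = 0.204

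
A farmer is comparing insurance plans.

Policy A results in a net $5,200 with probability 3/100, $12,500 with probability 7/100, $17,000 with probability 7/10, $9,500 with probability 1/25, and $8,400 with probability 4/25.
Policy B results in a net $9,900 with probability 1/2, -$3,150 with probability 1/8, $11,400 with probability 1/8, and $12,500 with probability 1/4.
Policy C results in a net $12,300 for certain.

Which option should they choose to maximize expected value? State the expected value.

Policy A = 3/100 × 5200 + 7/100 × 12500 + 7/10 × 17000 + 1/25 × 9500 + 4/25 × 8400 = 156 + 875 + 11900 + 380 + 1344 = 14655
Policy B = 1/2 × 9900 + 1/8 × (-3150) + 1/8 × 11400 + 1/4 × 12500 = 4950 − 393.75 + 1425 + 3125 = 9106.25
Policy C: 12300 (certain)

Policy A ($14,655)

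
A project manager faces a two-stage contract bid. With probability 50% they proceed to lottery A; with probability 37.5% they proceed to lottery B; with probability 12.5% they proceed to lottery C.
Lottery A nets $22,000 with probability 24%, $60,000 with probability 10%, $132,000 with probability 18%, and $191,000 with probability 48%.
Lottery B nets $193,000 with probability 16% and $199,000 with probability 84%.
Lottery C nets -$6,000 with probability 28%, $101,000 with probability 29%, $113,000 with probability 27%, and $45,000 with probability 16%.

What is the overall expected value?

$145,790

EV(A) = 0.24 × 22000 + 0.1 × 60000 + 0.18 × 132000 + 0.48 × 191000 = 5280 + 6000 + 23760 + 91680 = 126720
EV(B) = 0.16 × 193000 + 0.84 × 199000 = 30880 + 167160 = 198040
EV(C) = 0.28 × (-6000) + 0.29 × 101000 + 0.27 × 113000 + 0.16 × 45000 = -1680 + 29290 + 30510 + 7200 = 65320
Overall = 0.5 × 126720 + 0.375 × 198040 + 0.125 × 65320 = 63360 + 74265 + 8165 = 145790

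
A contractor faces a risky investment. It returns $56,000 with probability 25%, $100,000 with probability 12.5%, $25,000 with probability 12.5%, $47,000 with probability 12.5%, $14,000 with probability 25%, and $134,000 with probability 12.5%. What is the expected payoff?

$55,750

EV = 0.25 × 56000 + 0.125 × 100000 + 0.125 × 25000 + 0.125 × 47000 + 0.25 × 14000 + 0.125 × 134000 = 14000 + 12500 + 3125 + 5875 + 3500 + 16750 = 55750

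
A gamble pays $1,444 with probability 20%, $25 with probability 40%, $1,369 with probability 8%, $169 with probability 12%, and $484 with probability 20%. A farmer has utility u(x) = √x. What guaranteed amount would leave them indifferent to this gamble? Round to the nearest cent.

$342.99

E[u] = 0.2·√1444 + 0.4·√25 + 0.08·√1369 + 0.12·√169 + 0.2·√484 = 0.2·38 + 0.4·5 + 0.08·37 + 0.12·13 + 0.2·22 = 18.52
CE = (18.52)² = 342.9904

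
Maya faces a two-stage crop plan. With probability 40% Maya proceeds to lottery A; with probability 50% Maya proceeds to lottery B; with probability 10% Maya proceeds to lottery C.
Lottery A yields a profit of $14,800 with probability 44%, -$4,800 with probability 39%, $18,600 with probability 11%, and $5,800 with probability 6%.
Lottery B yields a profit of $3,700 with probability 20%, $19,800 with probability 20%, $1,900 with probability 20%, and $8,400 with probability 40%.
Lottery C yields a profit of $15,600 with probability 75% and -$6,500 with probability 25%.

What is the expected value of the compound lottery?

EV(A) = 0.44 × 14800 + 0.39 × (-4800) + 0.11 × 18600 + 0.06 × 5800 = 6512 − 1872 + 2046 + 348 = 7034
EV(B) = 0.2 × 3700 + 0.2 × 19800 + 0.2 × 1900 + 0.4 × 8400 = 740 + 3960 + 380 + 3360 = 8440
EV(C) = 0.75 × 15600 + 0.25 × (-6500) = 11700 − 1625 = 10075
Overall = 0.4 × 7034 + 0.5 × 8440 + 0.1 × 10075 = 2813.6 + 4220 + 1007.5 = 8041.1

$8,041.10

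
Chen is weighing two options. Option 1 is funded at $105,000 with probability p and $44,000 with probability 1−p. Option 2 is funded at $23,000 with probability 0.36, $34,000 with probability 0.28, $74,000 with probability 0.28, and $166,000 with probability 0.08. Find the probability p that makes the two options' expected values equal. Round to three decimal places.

EV(Option 2) = 0.36 × 23000 + 0.28 × 34000 + 0.28 × 74000 + 0.08 × 166000 = 8280 + 9520 + 20720 + 13280 = 51800
p·105000 + (1−p)·44000 = 51800
61000p + 44000 = 51800
p = (51800 − 44000) / 61000

p = 0.128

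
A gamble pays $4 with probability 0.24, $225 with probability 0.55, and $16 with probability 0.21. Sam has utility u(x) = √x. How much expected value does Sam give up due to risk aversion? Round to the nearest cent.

$36.49

E[u] = 0.24·√4 + 0.55·√225 + 0.21·√16 = 0.24·2 + 0.55·15 + 0.21·4 = 9.57
CE = (9.57)² = 91.5849
Risk premium = EV − CE = 128.07 − 91.5849 = 36.4851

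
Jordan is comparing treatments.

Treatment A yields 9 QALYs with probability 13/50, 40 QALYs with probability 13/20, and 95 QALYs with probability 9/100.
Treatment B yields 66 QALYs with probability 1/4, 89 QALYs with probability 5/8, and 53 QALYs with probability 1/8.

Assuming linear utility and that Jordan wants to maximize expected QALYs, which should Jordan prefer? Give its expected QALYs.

Treatment A = 13/50 × 9 + 13/20 × 40 + 9/100 × 95 = 2.34 + 26 + 8.55 = 36.89
Treatment B = 1/4 × 66 + 5/8 × 89 + 1/8 × 53 = 16.5 + 55.625 + 6.625 = 78.75

Treatment B (78.75 QALYs)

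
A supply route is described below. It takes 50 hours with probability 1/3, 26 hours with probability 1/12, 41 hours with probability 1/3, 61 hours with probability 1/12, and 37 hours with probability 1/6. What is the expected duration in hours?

43.75 hours

EV = 1/3 × 50 + 1/12 × 26 + 1/3 × 41 + 1/12 × 61 + 1/6 × 37 = 16.6667 + 2.1667 + 13.6667 + 5.0833 + 6.1667 = 43.75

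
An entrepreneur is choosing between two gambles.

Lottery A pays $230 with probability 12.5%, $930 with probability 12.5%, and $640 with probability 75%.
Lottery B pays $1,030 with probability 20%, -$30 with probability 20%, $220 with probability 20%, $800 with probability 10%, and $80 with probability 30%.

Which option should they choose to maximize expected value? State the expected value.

Lottery A ($625)

Lottery A = 0.125 × 230 + 0.125 × 930 + 0.75 × 640 = 28.75 + 116.25 + 480 = 625
Lottery B = 0.2 × 1030 + 0.2 × (-30) + 0.2 × 220 + 0.1 × 800 + 0.3 × 80 = 206 − 6 + 44 + 80 + 24 = 348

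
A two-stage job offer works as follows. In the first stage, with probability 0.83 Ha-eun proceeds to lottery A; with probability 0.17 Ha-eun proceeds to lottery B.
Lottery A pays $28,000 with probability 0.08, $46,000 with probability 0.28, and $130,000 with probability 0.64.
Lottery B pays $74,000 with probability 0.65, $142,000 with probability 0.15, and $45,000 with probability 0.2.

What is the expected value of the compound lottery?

$94,933.60

EV(A) = 0.08 × 28000 + 0.28 × 46000 + 0.64 × 130000 = 2240 + 12880 + 83200 = 98320
EV(B) = 0.65 × 74000 + 0.15 × 142000 + 0.2 × 45000 = 48100 + 21300 + 9000 = 78400
Overall = 0.83 × 98320 + 0.17 × 78400 = 81605.6 + 13328 = 94933.6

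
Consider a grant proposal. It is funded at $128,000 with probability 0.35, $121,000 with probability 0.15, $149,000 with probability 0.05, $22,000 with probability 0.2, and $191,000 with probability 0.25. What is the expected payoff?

$122,550

EV = 0.35 × 128000 + 0.15 × 121000 + 0.05 × 149000 + 0.2 × 22000 + 0.25 × 191000 = 44800 + 18150 + 7450 + 4400 + 47750 = 122550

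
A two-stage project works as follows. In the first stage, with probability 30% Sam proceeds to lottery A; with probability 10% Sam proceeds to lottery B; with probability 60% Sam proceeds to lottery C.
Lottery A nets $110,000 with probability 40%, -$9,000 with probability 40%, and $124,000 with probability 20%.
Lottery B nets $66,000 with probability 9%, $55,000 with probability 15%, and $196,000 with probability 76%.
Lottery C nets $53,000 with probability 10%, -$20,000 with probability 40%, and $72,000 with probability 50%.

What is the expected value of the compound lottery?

$55,855

EV(A) = 0.4 × 110000 + 0.4 × (-9000) + 0.2 × 124000 = 44000 − 3600 + 24800 = 65200
EV(B) = 0.09 × 66000 + 0.15 × 55000 + 0.76 × 196000 = 5940 + 8250 + 148960 = 163150
EV(C) = 0.1 × 53000 + 0.4 × (-20000) + 0.5 × 72000 = 5300 − 8000 + 36000 = 33300
Overall = 0.3 × 65200 + 0.1 × 163150 + 0.6 × 33300 = 19560 + 16315 + 19980 = 55855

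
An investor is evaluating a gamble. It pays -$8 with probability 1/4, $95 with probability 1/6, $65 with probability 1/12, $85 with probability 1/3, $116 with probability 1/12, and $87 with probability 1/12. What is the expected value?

$64.50

EV = 1/4 × (-8) + 1/6 × 95 + 1/12 × 65 + 1/3 × 85 + 1/12 × 116 + 1/12 × 87 = -2 + 15.8333 + 5.4167 + 28.3333 + 9.6667 + 7.25 = 64.5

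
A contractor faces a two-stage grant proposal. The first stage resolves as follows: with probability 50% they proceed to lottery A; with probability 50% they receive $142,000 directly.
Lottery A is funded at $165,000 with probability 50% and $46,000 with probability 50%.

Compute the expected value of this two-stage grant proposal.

EV(A) = 0.5 × 165000 + 0.5 × 46000 = 82500 + 23000 = 105500
Branch B: 142000 (certain)
Overall = 0.5 × 105500 + 0.5 × 142000 = 52750 + 71000 = 123750

$123,750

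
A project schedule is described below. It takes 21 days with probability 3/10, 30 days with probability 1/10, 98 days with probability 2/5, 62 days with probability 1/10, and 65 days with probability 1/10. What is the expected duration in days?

61.2 days

EV = 3/10 × 21 + 1/10 × 30 + 2/5 × 98 + 1/10 × 62 + 1/10 × 65 = 6.3 + 3 + 39.2 + 6.2 + 6.5 = 61.2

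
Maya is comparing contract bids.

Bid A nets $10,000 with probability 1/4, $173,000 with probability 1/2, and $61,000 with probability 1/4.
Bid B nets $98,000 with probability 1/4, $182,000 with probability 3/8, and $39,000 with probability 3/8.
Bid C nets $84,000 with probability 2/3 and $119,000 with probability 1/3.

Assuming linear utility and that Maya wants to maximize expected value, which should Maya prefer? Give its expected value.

Bid A = 1/4 × 10000 + 1/2 × 173000 + 1/4 × 61000 = 2500 + 86500 + 15250 = 104250
Bid B = 1/4 × 98000 + 3/8 × 182000 + 3/8 × 39000 = 24500 + 68250 + 14625 = 107375
Bid C = 2/3 × 84000 + 1/3 × 119000 = 56000 + 39666.6667 = 95666.6667

Bid B ($107,375)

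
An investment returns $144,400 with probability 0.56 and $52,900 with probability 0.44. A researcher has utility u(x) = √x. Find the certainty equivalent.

$98,596

E[u] = 0.56·√144400 + 0.44·√52900 = 0.56·380 + 0.44·230 = 314
CE = (314)² = 98596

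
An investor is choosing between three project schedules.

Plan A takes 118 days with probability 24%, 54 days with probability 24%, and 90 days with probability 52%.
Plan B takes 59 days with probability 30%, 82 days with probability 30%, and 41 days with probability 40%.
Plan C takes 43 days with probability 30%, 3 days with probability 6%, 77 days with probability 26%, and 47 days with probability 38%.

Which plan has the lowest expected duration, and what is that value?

Plan C (50.96 days)

Plan A = 0.24 × 118 + 0.24 × 54 + 0.52 × 90 = 28.32 + 12.96 + 46.8 = 88.08
Plan B = 0.3 × 59 + 0.3 × 82 + 0.4 × 41 = 17.7 + 24.6 + 16.4 = 58.7
Plan C = 0.3 × 43 + 0.06 × 3 + 0.26 × 77 + 0.38 × 47 = 12.9 + 0.18 + 20.02 + 17.86 = 50.96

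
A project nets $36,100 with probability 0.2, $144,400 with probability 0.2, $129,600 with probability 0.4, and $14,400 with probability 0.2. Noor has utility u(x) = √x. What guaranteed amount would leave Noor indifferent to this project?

E[u] = 0.2·√36100 + 0.2·√144400 + 0.4·√129600 + 0.2·√14400 = 0.2·190 + 0.2·380 + 0.4·360 + 0.2·120 = 282
CE = (282)² = 79524

$79,524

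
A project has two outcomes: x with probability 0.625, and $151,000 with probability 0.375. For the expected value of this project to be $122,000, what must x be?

0.625·x + 0.375·151000 = 122000
0.625·x = 122000 − 56625 = 65375
x = 65375 / 0.625 = 104600

x = $104,600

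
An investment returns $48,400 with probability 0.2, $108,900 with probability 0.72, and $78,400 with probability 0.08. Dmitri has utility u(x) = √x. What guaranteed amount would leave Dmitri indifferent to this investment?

E[u] = 0.2·√48400 + 0.72·√108900 + 0.08·√78400 = 0.2·220 + 0.72·330 + 0.08·280 = 304
CE = (304)² = 92416

$92,416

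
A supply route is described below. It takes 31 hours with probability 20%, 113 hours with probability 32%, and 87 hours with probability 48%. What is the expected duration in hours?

84.12 hours

EV = 0.2 × 31 + 0.32 × 113 + 0.48 × 87 = 6.2 + 36.16 + 41.76 = 84.12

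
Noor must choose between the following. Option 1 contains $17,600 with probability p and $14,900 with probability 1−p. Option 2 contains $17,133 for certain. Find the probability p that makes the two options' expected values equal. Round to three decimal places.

p = 0.827

p·17600 + (1−p)·14900 = 17133
2700p + 14900 = 17133
p = (17133 − 14900) / 2700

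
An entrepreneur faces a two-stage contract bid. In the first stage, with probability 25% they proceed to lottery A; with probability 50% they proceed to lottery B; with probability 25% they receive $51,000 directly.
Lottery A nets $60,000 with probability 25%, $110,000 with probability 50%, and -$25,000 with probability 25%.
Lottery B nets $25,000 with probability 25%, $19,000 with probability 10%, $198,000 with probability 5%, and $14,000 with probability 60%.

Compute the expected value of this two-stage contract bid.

$41,912.50

EV(A) = 0.25 × 60000 + 0.5 × 110000 + 0.25 × (-25000) = 15000 + 55000 − 6250 = 63750
EV(B) = 0.25 × 25000 + 0.1 × 19000 + 0.05 × 198000 + 0.6 × 14000 = 6250 + 1900 + 9900 + 8400 = 26450
Branch C: 51000 (certain)
Overall = 0.25 × 63750 + 0.5 × 26450 + 0.25 × 51000 = 15937.5 + 13225 + 12750 = 41912.5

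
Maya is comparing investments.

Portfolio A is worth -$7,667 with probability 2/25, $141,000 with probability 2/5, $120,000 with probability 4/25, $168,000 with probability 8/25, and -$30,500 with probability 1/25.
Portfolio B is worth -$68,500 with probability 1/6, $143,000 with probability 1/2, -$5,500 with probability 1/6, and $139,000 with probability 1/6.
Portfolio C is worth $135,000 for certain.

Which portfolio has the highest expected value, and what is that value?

Portfolio C ($135,000)

Portfolio A = 2/25 × (-7667) + 2/5 × 141000 + 4/25 × 120000 + 8/25 × 168000 + 1/25 × (-30500) = -613.36 + 56400 + 19200 + 53760 − 1220 = 127526.64
Portfolio B = 1/6 × (-68500) + 1/2 × 143000 + 1/6 × (-5500) + 1/6 × 139000 = -11416.6667 + 71500 − 916.6667 + 23166.6667 = 82333.3333
Portfolio C: 135000 (certain)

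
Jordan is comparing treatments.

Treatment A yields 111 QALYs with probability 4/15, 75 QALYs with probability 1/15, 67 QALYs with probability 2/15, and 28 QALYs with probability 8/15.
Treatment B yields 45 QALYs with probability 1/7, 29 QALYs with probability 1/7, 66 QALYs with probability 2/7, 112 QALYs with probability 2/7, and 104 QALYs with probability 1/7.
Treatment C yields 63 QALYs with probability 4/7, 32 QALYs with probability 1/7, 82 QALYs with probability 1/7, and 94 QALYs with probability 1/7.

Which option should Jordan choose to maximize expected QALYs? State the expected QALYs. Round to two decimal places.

Treatment B (76.29 QALYs)

Treatment A = 4/15 × 111 + 1/15 × 75 + 2/15 × 67 + 8/15 × 28 = 29.6 + 5 + 8.9333 + 14.9333 = 58.4667
Treatment B = 1/7 × 45 + 1/7 × 29 + 2/7 × 66 + 2/7 × 112 + 1/7 × 104 = 6.4286 + 4.1429 + 18.8571 + 32 + 14.8571 = 76.2857
Treatment C = 4/7 × 63 + 1/7 × 32 + 1/7 × 82 + 1/7 × 94 = 36 + 4.5714 + 11.7143 + 13.4286 = 65.7143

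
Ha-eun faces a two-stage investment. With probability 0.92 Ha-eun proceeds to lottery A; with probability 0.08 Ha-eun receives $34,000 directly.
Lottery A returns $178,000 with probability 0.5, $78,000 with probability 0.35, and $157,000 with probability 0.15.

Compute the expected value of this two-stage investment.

$131,382

EV(A) = 0.5 × 178000 + 0.35 × 78000 + 0.15 × 157000 = 89000 + 27300 + 23550 = 139850
Branch B: 34000 (certain)
Overall = 0.92 × 139850 + 0.08 × 34000 = 128662 + 2720 = 131382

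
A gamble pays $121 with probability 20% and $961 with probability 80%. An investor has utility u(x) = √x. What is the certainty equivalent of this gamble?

E[u] = 0.2·√121 + 0.8·√961 = 0.2·11 + 0.8·31 = 27
CE = (27)² = 729

$729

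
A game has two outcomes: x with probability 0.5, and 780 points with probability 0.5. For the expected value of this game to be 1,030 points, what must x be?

x = 1,280 points

0.5·x + 0.5·780 = 1030
0.5·x = 1030 − 390 = 640
x = 640 / 0.5 = 1280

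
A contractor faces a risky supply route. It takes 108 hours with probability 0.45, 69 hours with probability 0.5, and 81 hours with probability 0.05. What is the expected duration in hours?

EV = 0.45 × 108 + 0.5 × 69 + 0.05 × 81 = 48.6 + 34.5 + 4.05 = 87.15

87.15 hours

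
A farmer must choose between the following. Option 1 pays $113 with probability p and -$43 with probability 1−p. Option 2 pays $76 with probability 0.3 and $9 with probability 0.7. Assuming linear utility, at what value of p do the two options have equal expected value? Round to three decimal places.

EV(Option 2) = 0.3 × 76 + 0.7 × 9 = 22.8 + 6.3 = 29.1
p·113 + (1−p)·(-43) = 29.1
156p − 43 = 29.1
p = (29.1 + 43) / 156

p = 0.462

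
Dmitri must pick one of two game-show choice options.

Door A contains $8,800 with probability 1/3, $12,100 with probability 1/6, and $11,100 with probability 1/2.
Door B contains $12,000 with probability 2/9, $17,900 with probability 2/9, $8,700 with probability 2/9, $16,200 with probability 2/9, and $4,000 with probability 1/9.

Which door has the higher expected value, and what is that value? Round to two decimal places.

Door B ($12,622.22)

Door A = 1/3 × 8800 + 1/6 × 12100 + 1/2 × 11100 = 2933.3333 + 2016.6667 + 5550 = 10500
Door B = 2/9 × 12000 + 2/9 × 17900 + 2/9 × 8700 + 2/9 × 16200 + 1/9 × 4000 = 2666.6667 + 3977.7778 + 1933.3333 + 3600 + 444.4444 = 12622.2222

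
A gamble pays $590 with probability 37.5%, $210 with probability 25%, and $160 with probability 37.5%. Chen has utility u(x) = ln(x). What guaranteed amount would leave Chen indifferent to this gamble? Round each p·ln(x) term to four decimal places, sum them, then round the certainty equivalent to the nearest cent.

E[u] = 0.375·ln(590) + 0.25·ln(210) + 0.375·ln(160) = 2.3925 + 1.3368 + 1.9032 = 5.6325
CE = e^5.6325 ≈ 279.36

$279.36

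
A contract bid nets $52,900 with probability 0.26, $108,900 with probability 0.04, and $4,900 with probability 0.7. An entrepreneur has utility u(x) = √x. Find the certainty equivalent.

$14,884

E[u] = 0.26·√52900 + 0.04·√108900 + 0.7·√4900 = 0.26·230 + 0.04·330 + 0.7·70 = 122
CE = (122)² = 14884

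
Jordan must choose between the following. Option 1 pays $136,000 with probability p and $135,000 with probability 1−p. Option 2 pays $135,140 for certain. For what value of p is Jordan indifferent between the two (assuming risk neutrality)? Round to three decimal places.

p·136000 + (1−p)·135000 = 135140
1000p + 135000 = 135140
p = (135140 − 135000) / 1000

p = 0.140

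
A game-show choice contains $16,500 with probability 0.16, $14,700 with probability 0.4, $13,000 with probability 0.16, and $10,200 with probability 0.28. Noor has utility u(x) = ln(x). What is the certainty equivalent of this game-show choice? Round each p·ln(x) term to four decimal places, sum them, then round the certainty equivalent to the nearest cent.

E[u] = 0.16·ln(16500) + 0.4·ln(14700) + 0.16·ln(13000) + 0.28·ln(10200) = 1.5538 + 3.8382 + 1.5156 + 2.5844 = 9.4920
CE = e^9.4920 ≈ 13253.28

$13,253.28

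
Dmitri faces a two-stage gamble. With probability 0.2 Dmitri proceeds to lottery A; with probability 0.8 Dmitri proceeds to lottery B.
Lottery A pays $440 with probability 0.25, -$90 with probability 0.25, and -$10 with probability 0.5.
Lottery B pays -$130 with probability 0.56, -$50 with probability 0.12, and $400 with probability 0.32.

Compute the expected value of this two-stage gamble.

$55.86

EV(A) = 0.25 × 440 + 0.25 × (-90) + 0.5 × (-10) = 110 − 22.5 − 5 = 82.5
EV(B) = 0.56 × (-130) + 0.12 × (-50) + 0.32 × 400 = -72.8 − 6 + 128 = 49.2
Overall = 0.2 × 82.5 + 0.8 × 49.2 = 16.5 + 39.36 = 55.86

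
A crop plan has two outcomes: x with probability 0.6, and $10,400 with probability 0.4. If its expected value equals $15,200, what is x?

0.6·x + 0.4·10400 = 15200
0.6·x = 15200 − 4160 = 11040
x = 11040 / 0.6 = 18400

x = $18,400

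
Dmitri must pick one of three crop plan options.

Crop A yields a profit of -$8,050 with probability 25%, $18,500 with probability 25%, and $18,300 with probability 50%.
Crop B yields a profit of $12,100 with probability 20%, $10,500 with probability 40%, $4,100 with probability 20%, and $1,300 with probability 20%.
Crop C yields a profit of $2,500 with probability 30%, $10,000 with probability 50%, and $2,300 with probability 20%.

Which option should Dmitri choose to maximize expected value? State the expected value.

Crop A = 0.25 × (-8050) + 0.25 × 18500 + 0.5 × 18300 = -2012.5 + 4625 + 9150 = 11762.5
Crop B = 0.2 × 12100 + 0.4 × 10500 + 0.2 × 4100 + 0.2 × 1300 = 2420 + 4200 + 820 + 260 = 7700
Crop C = 0.3 × 2500 + 0.5 × 10000 + 0.2 × 2300 = 750 + 5000 + 460 = 6210

Crop A ($11,762.50)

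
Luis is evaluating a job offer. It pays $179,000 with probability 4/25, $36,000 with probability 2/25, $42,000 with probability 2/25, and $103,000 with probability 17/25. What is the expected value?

$104,920

EV = 4/25 × 179000 + 2/25 × 36000 + 2/25 × 42000 + 17/25 × 103000 = 28640 + 2880 + 3360 + 70040 = 104920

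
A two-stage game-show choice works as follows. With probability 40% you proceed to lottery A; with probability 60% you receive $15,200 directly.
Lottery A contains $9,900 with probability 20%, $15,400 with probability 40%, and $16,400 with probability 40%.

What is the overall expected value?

$15,000

EV(A) = 0.2 × 9900 + 0.4 × 15400 + 0.4 × 16400 = 1980 + 6160 + 6560 = 14700
Branch B: 15200 (certain)
Overall = 0.4 × 14700 + 0.6 × 15200 = 5880 + 9120 = 15000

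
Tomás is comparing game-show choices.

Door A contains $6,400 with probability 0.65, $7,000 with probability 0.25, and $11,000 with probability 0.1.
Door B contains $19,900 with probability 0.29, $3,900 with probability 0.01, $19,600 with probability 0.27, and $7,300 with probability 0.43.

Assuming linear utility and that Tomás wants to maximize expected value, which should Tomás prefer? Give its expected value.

Door B ($14,241)

Door A = 0.65 × 6400 + 0.25 × 7000 + 0.1 × 11000 = 4160 + 1750 + 1100 = 7010
Door B = 0.29 × 19900 + 0.01 × 3900 + 0.27 × 19600 + 0.43 × 7300 = 5771 + 39 + 5292 + 3139 = 14241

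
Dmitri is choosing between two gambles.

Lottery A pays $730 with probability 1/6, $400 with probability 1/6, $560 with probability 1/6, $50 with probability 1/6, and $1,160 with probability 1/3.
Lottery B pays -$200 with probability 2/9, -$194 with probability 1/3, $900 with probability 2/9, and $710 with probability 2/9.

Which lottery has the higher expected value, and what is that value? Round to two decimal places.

Lottery A = 1/6 × 730 + 1/6 × 400 + 1/6 × 560 + 1/6 × 50 + 1/3 × 1160 = 121.6667 + 66.6667 + 93.3333 + 8.3333 + 386.6667 = 676.6667
Lottery B = 2/9 × (-200) + 1/3 × (-194) + 2/9 × 900 + 2/9 × 710 = -44.4444 − 64.6667 + 200 + 157.7778 = 248.6667

Lottery A ($676.67)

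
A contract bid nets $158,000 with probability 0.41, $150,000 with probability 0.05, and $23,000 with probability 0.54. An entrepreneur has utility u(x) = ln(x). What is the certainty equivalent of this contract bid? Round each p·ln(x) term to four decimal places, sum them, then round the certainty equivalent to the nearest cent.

$55,664.62

E[u] = 0.41·ln(158000) + 0.05·ln(150000) + 0.54·ln(23000) = 4.9078 + 0.5959 + 5.4234 = 10.9271
CE = e^10.9271 ≈ 55664.62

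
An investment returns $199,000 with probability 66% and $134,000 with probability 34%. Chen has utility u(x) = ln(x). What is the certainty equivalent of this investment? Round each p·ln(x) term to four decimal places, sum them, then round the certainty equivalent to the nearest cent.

$173,963.36

E[u] = 0.66·ln(199000) + 0.34·ln(134000) = 8.0527 + 4.0139 = 12.0666
CE = e^12.0666 ≈ 173963.36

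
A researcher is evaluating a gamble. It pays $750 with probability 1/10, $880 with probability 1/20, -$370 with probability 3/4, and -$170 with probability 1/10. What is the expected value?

EV = 1/10 × 750 + 1/20 × 880 + 3/4 × (-370) + 1/10 × (-170) = 75 + 44 − 277.5 − 17 = -175.5

-$175.50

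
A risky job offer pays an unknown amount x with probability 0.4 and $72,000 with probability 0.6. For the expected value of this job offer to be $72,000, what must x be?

x = $72,000

0.4·x + 0.6·72000 = 72000
0.4·x = 72000 − 43200 = 28800
x = 28800 / 0.4 = 72000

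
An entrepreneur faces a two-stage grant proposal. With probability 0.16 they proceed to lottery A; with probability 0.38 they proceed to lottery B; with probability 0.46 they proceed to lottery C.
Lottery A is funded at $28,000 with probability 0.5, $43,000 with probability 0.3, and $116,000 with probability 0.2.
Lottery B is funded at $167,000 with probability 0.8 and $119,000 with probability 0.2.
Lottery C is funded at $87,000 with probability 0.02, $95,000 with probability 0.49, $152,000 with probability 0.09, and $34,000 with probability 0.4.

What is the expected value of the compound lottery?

$102,590.20

EV(A) = 0.5 × 28000 + 0.3 × 43000 + 0.2 × 116000 = 14000 + 12900 + 23200 = 50100
EV(B) = 0.8 × 167000 + 0.2 × 119000 = 133600 + 23800 = 157400
EV(C) = 0.02 × 87000 + 0.49 × 95000 + 0.09 × 152000 + 0.4 × 34000 = 1740 + 46550 + 13680 + 13600 = 75570
Overall = 0.16 × 50100 + 0.38 × 157400 + 0.46 × 75570 = 8016 + 59812 + 34762.2 = 102590.2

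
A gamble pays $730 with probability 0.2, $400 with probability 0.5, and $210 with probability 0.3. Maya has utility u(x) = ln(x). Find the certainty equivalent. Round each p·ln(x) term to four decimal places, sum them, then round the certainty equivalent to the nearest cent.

$371.82

E[u] = 0.2·ln(730) + 0.5·ln(400) + 0.3·ln(210) = 1.3186 + 2.9957 + 1.6041 = 5.9184
CE = e^5.9184 ≈ 371.82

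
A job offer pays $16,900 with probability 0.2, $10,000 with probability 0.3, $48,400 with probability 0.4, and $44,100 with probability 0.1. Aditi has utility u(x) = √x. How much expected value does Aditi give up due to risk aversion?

E[u] = 0.2·√16900 + 0.3·√10000 + 0.4·√48400 + 0.1·√44100 = 0.2·130 + 0.3·100 + 0.4·220 + 0.1·210 = 165
CE = (165)² = 27225
Risk premium = EV − CE = 30150 − 27225 = 2925

$2,925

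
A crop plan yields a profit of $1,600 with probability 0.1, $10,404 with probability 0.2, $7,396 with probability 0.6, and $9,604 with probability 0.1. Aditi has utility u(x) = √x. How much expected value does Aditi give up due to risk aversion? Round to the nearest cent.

$277.16

E[u] = 0.1·√1600 + 0.2·√10404 + 0.6·√7396 + 0.1·√9604 = 0.1·40 + 0.2·102 + 0.6·86 + 0.1·98 = 85.8
CE = (85.8)² = 7361.64
Risk premium = EV − CE = 7638.8 − 7361.64 = 277.16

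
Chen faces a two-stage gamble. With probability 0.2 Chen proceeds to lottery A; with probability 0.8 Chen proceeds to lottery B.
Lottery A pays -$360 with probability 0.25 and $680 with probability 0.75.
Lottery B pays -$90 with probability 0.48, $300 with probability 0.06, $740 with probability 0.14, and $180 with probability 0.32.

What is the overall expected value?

EV(A) = 0.25 × (-360) + 0.75 × 680 = -90 + 510 = 420
EV(B) = 0.48 × (-90) + 0.06 × 300 + 0.14 × 740 + 0.32 × 180 = -43.2 + 18 + 103.6 + 57.6 = 136
Overall = 0.2 × 420 + 0.8 × 136 = 84 + 108.8 = 192.8

$192.80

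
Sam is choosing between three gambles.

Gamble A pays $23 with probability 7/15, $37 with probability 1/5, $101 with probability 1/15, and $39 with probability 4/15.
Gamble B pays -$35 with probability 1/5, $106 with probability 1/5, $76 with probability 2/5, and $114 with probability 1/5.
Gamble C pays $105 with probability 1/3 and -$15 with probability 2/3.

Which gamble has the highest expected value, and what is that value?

Gamble B ($67.40)

Gamble A = 7/15 × 23 + 1/5 × 37 + 1/15 × 101 + 4/15 × 39 = 10.7333 + 7.4 + 6.7333 + 10.4 = 35.2667
Gamble B = 1/5 × (-35) + 1/5 × 106 + 2/5 × 76 + 1/5 × 114 = -7 + 21.2 + 30.4 + 22.8 = 67.4
Gamble C = 1/3 × 105 + 2/3 × (-15) = 35 − 10 = 25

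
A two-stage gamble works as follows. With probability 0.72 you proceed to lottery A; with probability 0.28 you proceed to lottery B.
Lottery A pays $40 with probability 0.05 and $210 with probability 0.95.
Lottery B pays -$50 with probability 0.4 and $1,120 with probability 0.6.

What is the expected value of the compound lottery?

$327.64

EV(A) = 0.05 × 40 + 0.95 × 210 = 2 + 199.5 = 201.5
EV(B) = 0.4 × (-50) + 0.6 × 1120 = -20 + 672 = 652
Overall = 0.72 × 201.5 + 0.28 × 652 = 145.08 + 182.56 = 327.64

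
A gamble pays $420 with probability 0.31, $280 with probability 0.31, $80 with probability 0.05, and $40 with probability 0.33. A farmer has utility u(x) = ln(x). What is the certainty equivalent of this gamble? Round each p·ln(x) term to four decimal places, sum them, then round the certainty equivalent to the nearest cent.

E[u] = 0.31·ln(420) + 0.31·ln(280) + 0.05·ln(80) + 0.33·ln(40) = 1.8725 + 1.7468 + 0.2191 + 1.2173 = 5.0557
CE = e^5.0557 ≈ 156.91

$156.91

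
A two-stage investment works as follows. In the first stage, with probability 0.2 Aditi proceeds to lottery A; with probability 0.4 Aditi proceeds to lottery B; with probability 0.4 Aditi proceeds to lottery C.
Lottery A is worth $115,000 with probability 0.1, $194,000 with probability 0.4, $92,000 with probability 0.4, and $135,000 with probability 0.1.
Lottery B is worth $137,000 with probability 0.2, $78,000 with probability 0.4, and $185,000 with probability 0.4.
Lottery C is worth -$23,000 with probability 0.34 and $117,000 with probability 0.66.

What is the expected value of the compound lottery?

EV(A) = 0.1 × 115000 + 0.4 × 194000 + 0.4 × 92000 + 0.1 × 135000 = 11500 + 77600 + 36800 + 13500 = 139400
EV(B) = 0.2 × 137000 + 0.4 × 78000 + 0.4 × 185000 = 27400 + 31200 + 74000 = 132600
EV(C) = 0.34 × (-23000) + 0.66 × 117000 = -7820 + 77220 = 69400
Overall = 0.2 × 139400 + 0.4 × 132600 + 0.4 × 69400 = 27880 + 53040 + 27760 = 108680

$108,680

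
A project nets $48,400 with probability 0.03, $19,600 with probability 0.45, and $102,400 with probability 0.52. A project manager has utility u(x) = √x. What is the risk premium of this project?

E[u] = 0.03·√48400 + 0.45·√19600 + 0.52·√102400 = 0.03·220 + 0.45·140 + 0.52·320 = 236
CE = (236)² = 55696
Risk premium = EV − CE = 63520 − 55696 = 7824

$7,824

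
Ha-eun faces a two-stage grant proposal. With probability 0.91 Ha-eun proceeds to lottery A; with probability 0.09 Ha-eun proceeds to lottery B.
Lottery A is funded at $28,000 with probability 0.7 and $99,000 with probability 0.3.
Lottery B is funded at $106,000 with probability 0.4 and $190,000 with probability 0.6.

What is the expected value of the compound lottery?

EV(A) = 0.7 × 28000 + 0.3 × 99000 = 19600 + 29700 = 49300
EV(B) = 0.4 × 106000 + 0.6 × 190000 = 42400 + 114000 = 156400
Overall = 0.91 × 49300 + 0.09 × 156400 = 44863 + 14076 = 58939

$58,939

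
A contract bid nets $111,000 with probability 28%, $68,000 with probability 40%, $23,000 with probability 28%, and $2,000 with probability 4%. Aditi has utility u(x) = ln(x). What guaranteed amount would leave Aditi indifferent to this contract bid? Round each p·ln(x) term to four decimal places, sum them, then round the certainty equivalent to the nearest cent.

E[u] = 0.28·ln(111000) + 0.4·ln(68000) + 0.28·ln(23000) + 0.04·ln(2000) = 3.2528 + 4.4509 + 2.8121 + 0.3040 = 10.8198
CE = e^10.8198 ≈ 50001.09

$50,001.09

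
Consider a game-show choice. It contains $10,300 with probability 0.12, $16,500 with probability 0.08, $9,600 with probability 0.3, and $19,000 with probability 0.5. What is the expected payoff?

$14,936

EV = 0.12 × 10300 + 0.08 × 16500 + 0.3 × 9600 + 0.5 × 19000 = 1236 + 1320 + 2880 + 9500 = 14936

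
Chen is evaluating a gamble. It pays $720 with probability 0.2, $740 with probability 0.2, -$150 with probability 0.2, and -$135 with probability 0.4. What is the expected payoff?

$208

EV = 0.2 × 720 + 0.2 × 740 + 0.2 × (-150) + 0.4 × (-135) = 144 + 148 − 30 − 54 = 208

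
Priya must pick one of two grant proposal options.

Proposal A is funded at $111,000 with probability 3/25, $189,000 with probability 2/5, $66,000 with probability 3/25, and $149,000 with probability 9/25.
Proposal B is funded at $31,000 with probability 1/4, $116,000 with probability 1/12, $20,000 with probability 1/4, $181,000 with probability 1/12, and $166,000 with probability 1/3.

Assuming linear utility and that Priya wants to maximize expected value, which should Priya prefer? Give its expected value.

Proposal A = 3/25 × 111000 + 2/5 × 189000 + 3/25 × 66000 + 9/25 × 149000 = 13320 + 75600 + 7920 + 53640 = 150480
Proposal B = 1/4 × 31000 + 1/12 × 116000 + 1/4 × 20000 + 1/12 × 181000 + 1/3 × 166000 = 7750 + 9666.6667 + 5000 + 15083.3333 + 55333.3333 = 92833.3333

Proposal A ($150,480)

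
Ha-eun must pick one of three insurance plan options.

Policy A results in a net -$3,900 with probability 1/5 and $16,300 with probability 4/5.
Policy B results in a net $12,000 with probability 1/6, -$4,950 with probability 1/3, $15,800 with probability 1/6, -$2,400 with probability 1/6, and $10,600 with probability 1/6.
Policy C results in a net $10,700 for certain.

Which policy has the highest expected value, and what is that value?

Policy A = 1/5 × (-3900) + 4/5 × 16300 = -780 + 13040 = 12260
Policy B = 1/6 × 12000 + 1/3 × (-4950) + 1/6 × 15800 + 1/6 × (-2400) + 1/6 × 10600 = 2000 − 1650 + 2633.3333 − 400 + 1766.6667 = 4350
Policy C: 10700 (certain)

Policy A ($12,260)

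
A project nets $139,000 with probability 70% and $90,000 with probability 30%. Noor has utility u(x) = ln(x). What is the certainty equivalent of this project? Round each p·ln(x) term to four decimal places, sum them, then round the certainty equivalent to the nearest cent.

E[u] = 0.7·ln(139000) + 0.3·ln(90000) = 8.2896 + 3.4223 = 11.7119
CE = e^11.7119 ≈ 122015.09

$122,015.09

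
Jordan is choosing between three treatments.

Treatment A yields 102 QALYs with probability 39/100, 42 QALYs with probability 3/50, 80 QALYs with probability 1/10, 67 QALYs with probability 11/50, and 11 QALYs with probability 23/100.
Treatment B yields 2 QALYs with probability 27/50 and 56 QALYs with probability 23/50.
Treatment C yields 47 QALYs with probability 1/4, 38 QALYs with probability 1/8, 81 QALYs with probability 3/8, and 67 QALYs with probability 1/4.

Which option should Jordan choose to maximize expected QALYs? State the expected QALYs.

Treatment A (67.57 QALYs)

Treatment A = 39/100 × 102 + 3/50 × 42 + 1/10 × 80 + 11/50 × 67 + 23/100 × 11 = 39.78 + 2.52 + 8 + 14.74 + 2.53 = 67.57
Treatment B = 27/50 × 2 + 23/50 × 56 = 1.08 + 25.76 = 26.84
Treatment C = 1/4 × 47 + 1/8 × 38 + 3/8 × 81 + 1/4 × 67 = 11.75 + 4.75 + 30.375 + 16.75 = 63.625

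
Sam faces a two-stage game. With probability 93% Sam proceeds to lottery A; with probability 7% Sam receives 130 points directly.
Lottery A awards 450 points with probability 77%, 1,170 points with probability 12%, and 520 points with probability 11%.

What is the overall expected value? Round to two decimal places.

515.11 points

EV(A) = 0.77 × 450 + 0.12 × 1170 + 0.11 × 520 = 346.5 + 140.4 + 57.2 = 544.1
Branch B: 130 (certain)
Overall = 0.93 × 544.1 + 0.07 × 130 = 506.013 + 9.1 = 515.113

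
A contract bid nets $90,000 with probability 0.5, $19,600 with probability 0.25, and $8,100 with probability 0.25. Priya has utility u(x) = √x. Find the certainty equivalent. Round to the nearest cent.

E[u] = 0.5·√90000 + 0.25·√19600 + 0.25·√8100 = 0.5·300 + 0.25·140 + 0.25·90 = 207.5
CE = (207.5)² = 43056.25

$43,056.25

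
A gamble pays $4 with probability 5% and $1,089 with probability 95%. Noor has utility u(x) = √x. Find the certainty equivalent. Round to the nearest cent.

$989.10

E[u] = 0.05·√4 + 0.95·√1089 = 0.05·2 + 0.95·33 = 31.45
CE = (31.45)² = 989.1025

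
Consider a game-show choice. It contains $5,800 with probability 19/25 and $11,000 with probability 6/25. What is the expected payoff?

$7,048

EV = 19/25 × 5800 + 6/25 × 11000 = 4408 + 2640 = 7048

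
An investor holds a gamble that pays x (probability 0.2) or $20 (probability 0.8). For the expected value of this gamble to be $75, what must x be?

0.2·x + 0.8·20 = 75
0.2·x = 75 − 16 = 59
x = 59 / 0.2 = 295

x = $295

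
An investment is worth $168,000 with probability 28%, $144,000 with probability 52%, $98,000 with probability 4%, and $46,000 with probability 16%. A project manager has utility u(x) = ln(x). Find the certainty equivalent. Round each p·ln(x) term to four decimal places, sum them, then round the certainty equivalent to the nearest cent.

E[u] = 0.28·ln(168000) + 0.52·ln(144000) + 0.04·ln(98000) + 0.16·ln(46000) = 3.3689 + 6.1763 + 0.4597 + 1.7178 = 11.7227
CE = e^11.7227 ≈ 123339.99

$123,339.99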